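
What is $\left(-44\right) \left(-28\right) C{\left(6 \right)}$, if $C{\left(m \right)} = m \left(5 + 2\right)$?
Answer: $51744$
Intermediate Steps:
$C{\left(m \right)} = 7 m$ ($C{\left(m \right)} = m 7 = 7 m$)
$\left(-44\right) \left(-28\right) C{\left(6 \right)} = \left(-44\right) \left(-28\right) 7 \cdot 6 = 1232 \cdot 42 = 51744$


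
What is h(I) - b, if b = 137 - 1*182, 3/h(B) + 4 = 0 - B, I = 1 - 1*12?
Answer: 318/7 ≈ 45.429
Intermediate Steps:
I = -11 (I = 1 - 12 = -11)
h(B) = 3/(-4 - B) (h(B) = 3/(-4 + (0 - B)) = 3/(-4 - B))
b = -45 (b = 137 - 182 = -45)
h(I) - b = -3/(4 - 11) - 1*(-45) = -3/(-7) + 45 = -3*(-1/7) + 45 = 3/7 + 45 = 318/7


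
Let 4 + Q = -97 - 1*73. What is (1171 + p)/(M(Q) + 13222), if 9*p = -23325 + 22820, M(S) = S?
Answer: 5017/58716 ≈ 0.085445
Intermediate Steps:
Q = -174 (Q = -4 + (-97 - 1*73) = -4 + (-97 - 73) = -4 - 170 = -174)
p = -505/9 (p = (-23325 + 22820)/9 = (⅑)*(-505) = -505/9 ≈ -56.111)
(1171 + p)/(M(Q) + 13222) = (1171 - 505/9)/(-174 + 13222) = (10034/9)/13048 = (10034/9)*(1/13048) = 5017/58716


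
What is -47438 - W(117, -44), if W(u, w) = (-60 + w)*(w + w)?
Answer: -56590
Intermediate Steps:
W(u, w) = 2*w*(-60 + w) (W(u, w) = (-60 + w)*(2*w) = 2*w*(-60 + w))
-47438 - W(117, -44) = -47438 - 2*(-44)*(-60 - 44) = -47438 - 2*(-44)*(-104) = -47438 - 1*9152 = -47438 - 9152 = -56590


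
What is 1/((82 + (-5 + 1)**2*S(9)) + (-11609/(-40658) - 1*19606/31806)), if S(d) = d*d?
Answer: 646584174/890779039325 ≈ 0.00072586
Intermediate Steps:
S(d) = d**2
1/((82 + (-5 + 1)**2*S(9)) + (-11609/(-40658) - 1*19606/31806)) = 1/((82 + (-5 + 1)**2*9**2) + (-11609/(-40658) - 1*19606/31806)) = 1/((82 + (-4)**2*81) + (-11609*(-1/40658) - 19606*1/31806)) = 1/((82 + 16*81) + (11609/40658 - 9803/15903)) = 1/((82 + 1296) - 213952447/646584174) = 1/(1378 - 213952447/646584174) = 1/(890779039325/646584174) = 646584174/890779039325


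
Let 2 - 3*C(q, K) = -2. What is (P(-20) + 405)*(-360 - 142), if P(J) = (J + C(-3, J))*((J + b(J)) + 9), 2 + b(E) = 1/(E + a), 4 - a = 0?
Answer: -977143/3 ≈ -3.2571e+5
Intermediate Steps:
a = 4 (a = 4 - 1*0 = 4 + 0 = 4)
C(q, K) = 4/3 (C(q, K) = ⅔ - ⅓*(-2) = ⅔ + ⅔ = 4/3)
b(E) = -2 + 1/(4 + E) (b(E) = -2 + 1/(E + 4) = -2 + 1/(4 + E))
P(J) = (4/3 + J)*(9 + J + (-7 - 2*J)/(4 + J)) (P(J) = (J + 4/3)*((J + (-7 - 2*J)/(4 + J)) + 9) = (4/3 + J)*(9 + J + (-7 - 2*J)/(4 + J)))
(P(-20) + 405)*(-360 - 142) = ((116 + 3*(-20)³ + 37*(-20)² + 131*(-20))/(3*(4 - 20)) + 405)*(-360 - 142) = ((⅓)*(116 + 3*(-8000) + 37*400 - 2620)/(-16) + 405)*(-502) = ((⅓)*(-1/16)*(116 - 24000 + 14800 - 2620) + 405)*(-502) = ((⅓)*(-1/16)*(-11704) + 405)*(-502) = (1463/6 + 405)*(-502) = (3893/6)*(-502) = -977143/3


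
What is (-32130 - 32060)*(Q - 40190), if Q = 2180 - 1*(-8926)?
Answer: 1866901960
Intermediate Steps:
Q = 11106 (Q = 2180 + 8926 = 11106)
(-32130 - 32060)*(Q - 40190) = (-32130 - 32060)*(11106 - 40190) = -64190*(-29084) = 1866901960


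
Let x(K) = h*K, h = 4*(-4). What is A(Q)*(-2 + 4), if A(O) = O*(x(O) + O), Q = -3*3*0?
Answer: 0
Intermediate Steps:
h = -16
Q = 0 (Q = -9*0 = 0)
x(K) = -16*K
A(O) = -15*O² (A(O) = O*(-16*O + O) = O*(-15*O) = -15*O²)
A(Q)*(-2 + 4) = (-15*0²)*(-2 + 4) = -15*0*2 = 0*2 = 0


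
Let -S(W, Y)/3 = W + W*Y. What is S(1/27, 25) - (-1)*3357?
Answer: 30187/9 ≈ 3354.1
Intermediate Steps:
S(W, Y) = -3*W - 3*W*Y (S(W, Y) = -3*(W + W*Y) = -3*W - 3*W*Y)
S(1/27, 25) - (-1)*3357 = -3*(1 + 25)/27 - (-1)*3357 = -3*1/27*26 - 1*(-3357) = -26/9 + 3357 = 30187/9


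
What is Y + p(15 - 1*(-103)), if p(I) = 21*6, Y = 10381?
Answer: 10507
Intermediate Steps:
p(I) = 126
Y + p(15 - 1*(-103)) = 10381 + 126 = 10507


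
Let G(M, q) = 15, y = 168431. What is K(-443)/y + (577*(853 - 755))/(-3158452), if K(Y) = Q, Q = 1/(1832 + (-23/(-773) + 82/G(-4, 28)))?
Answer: -101459121299379703/5667135118683537026 ≈ -0.017903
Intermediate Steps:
Q = 11595/21305771 (Q = 1/(1832 + (-23/(-773) + 82/15)) = 1/(1832 + (-23*(-1/773) + 82*(1/15))) = 1/(1832 + (23/773 + 82/15)) = 1/(1832 + 63731/11595) = 1/(21305771/11595) = 11595/21305771 ≈ 0.00054422)
K(Y) = 11595/21305771
K(-443)/y + (577*(853 - 755))/(-3158452) = (11595/21305771)/168431 + (577*(853 - 755))/(-3158452) = (11595/21305771)*(1/168431) + (577*98)*(-1/3158452) = 11595/3588552315301 + 56546*(-1/3158452) = 11595/3588552315301 - 28273/1579226 = -101459121299379703/5667135118683537026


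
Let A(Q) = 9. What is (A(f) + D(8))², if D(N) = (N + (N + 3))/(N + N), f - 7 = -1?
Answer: 26569/256 ≈ 103.79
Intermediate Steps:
f = 6 (f = 7 - 1 = 6)
D(N) = (3 + 2*N)/(2*N) (D(N) = (N + (3 + N))/((2*N)) = (3 + 2*N)*(1/(2*N)) = (3 + 2*N)/(2*N))
(A(f) + D(8))² = (9 + (3/2 + 8)/8)² = (9 + (⅛)*(19/2))² = (9 + 19/16)² = (163/16)² = 26569/256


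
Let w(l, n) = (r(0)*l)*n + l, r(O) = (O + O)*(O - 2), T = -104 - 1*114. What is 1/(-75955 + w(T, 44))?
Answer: -1/76173 ≈ -1.3128e-5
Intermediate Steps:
T = -218 (T = -104 - 114 = -218)
r(O) = 2*O*(-2 + O) (r(O) = (2*O)*(-2 + O) = 2*O*(-2 + O))
w(l, n) = l (w(l, n) = ((2*0*(-2 + 0))*l)*n + l = ((2*0*(-2))*l)*n + l = (0*l)*n + l = 0*n + l = 0 + l = l)
1/(-75955 + w(T, 44)) = 1/(-75955 - 218) = 1/(-76173) = -1/76173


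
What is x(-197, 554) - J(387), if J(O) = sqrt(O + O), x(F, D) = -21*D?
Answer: -11634 - 3*sqrt(86) ≈ -11662.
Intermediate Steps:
J(O) = sqrt(2)*sqrt(O) (J(O) = sqrt(2*O) = sqrt(2)*sqrt(O))
x(-197, 554) - J(387) = -21*554 - sqrt(2)*sqrt(387) = -11634 - sqrt(2)*3*sqrt(43) = -11634 - 3*sqrt(86)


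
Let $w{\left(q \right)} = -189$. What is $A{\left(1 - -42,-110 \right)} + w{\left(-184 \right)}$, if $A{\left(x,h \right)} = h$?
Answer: $-299$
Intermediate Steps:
$A{\left(1 - -42,-110 \right)} + w{\left(-184 \right)} = -110 - 189 = -299$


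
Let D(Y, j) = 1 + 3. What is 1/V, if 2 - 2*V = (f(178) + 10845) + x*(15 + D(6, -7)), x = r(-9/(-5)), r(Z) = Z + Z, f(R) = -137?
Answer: -5/26936 ≈ -0.00018563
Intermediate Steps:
r(Z) = 2*Z
x = 18/5 (x = 2*(-9/(-5)) = 2*(-9*(-1/5)) = 2*(9/5) = 18/5 ≈ 3.6000)
D(Y, j) = 4
V = -26936/5 (V = 1 - ((-137 + 10845) + 18*(15 + 4)/5)/2 = 1 - (10708 + (18/5)*19)/2 = 1 - (10708 + 342/5)/2 = 1 - 1/2*53882/5 = 1 - 26941/5 = -26936/5 ≈ -5387.2)
1/V = 1/(-26936/5) = -5/26936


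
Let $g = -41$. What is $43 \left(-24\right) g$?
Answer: $42312$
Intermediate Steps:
$43 \left(-24\right) g = 43 \left(-24\right) \left(-41\right) = \left(-1032\right) \left(-41\right) = 42312$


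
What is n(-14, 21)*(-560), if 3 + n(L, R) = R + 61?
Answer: -44240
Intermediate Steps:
n(L, R) = 58 + R (n(L, R) = -3 + (R + 61) = -3 + (61 + R) = 58 + R)
n(-14, 21)*(-560) = (58 + 21)*(-560) = 79*(-560) = -44240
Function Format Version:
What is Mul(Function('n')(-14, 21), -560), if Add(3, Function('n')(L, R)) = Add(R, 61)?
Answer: -44240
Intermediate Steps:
Function('n')(L, R) = Add(58, R) (Function('n')(L, R) = Add(-3, Add(R, 61)) = Add(-3, Add(61, R)) = Add(58, R))
Mul(Function('n')(-14, 21), -560) = Mul(Add(58, 21), -560) = Mul(79, -560) = -44240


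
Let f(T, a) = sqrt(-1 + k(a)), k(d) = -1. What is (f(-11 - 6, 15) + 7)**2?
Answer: (7 + I*sqrt(2))**2 ≈ 47.0 + 19.799*I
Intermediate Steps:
f(T, a) = I*sqrt(2) (f(T, a) = sqrt(-1 - 1) = sqrt(-2) = I*sqrt(2))
(f(-11 - 6, 15) + 7)**2 = (I*sqrt(2) + 7)**2 = (7 + I*sqrt(2))**2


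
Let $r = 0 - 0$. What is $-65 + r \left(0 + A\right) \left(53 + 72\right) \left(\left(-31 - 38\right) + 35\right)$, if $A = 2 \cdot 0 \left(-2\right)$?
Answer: $-65$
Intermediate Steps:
$r = 0$ ($r = 0 + 0 = 0$)
$A = 0$ ($A = 0 \left(-2\right) = 0$)
$-65 + r \left(0 + A\right) \left(53 + 72\right) \left(\left(-31 - 38\right) + 35\right) = -65 + 0 \left(0 + 0\right) \left(53 + 72\right) \left(\left(-31 - 38\right) + 35\right) = -65 + 0 \cdot 0 \cdot 125 \left(-69 + 35\right) = -65 + 0 \cdot 125 \left(-34\right) = -65 + 0 \left(-4250\right) = -65 + 0 = -65$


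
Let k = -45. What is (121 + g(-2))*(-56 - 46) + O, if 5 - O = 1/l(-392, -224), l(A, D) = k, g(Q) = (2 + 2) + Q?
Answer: -564344/45 ≈ -12541.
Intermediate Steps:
g(Q) = 4 + Q
l(A, D) = -45
O = 226/45 (O = 5 - 1/(-45) = 5 - 1*(-1/45) = 5 + 1/45 = 226/45 ≈ 5.0222)
(121 + g(-2))*(-56 - 46) + O = (121 + (4 - 2))*(-56 - 46) + 226/45 = (121 + 2)*(-102) + 226/45 = 123*(-102) + 226/45 = -12546 + 226/45 = -564344/45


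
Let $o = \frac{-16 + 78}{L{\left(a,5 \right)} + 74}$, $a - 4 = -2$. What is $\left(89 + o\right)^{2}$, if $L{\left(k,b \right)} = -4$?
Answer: $\frac{9897316}{1225} \approx 8079.4$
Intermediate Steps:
$a = 2$ ($a = 4 - 2 = 2$)
$o = \frac{31}{35}$ ($o = \frac{-16 + 78}{-4 + 74} = \frac{62}{70} = 62 \cdot \frac{1}{70} = \frac{31}{35} \approx 0.88571$)
$\left(89 + o\right)^{2} = \left(89 + \frac{31}{35}\right)^{2} = \left(\frac{3146}{35}\right)^{2} = \frac{9897316}{1225}$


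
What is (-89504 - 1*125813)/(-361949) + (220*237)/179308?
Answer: 14370020374/16225087823 ≈ 0.88567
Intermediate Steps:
(-89504 - 1*125813)/(-361949) + (220*237)/179308 = (-89504 - 125813)*(-1/361949) + 52140*(1/179308) = -215317*(-1/361949) + 13035/44827 = 215317/361949 + 13035/44827 = 14370020374/16225087823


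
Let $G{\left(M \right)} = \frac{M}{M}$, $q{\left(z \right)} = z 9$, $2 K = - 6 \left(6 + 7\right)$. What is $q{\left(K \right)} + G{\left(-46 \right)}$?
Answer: $-350$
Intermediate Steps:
$K = -39$ ($K = \frac{\left(-6\right) \left(6 + 7\right)}{2} = \frac{\left(-6\right) 13}{2} = \frac{1}{2} \left(-78\right) = -39$)
$q{\left(z \right)} = 9 z$
$G{\left(M \right)} = 1$
$q{\left(K \right)} + G{\left(-46 \right)} = 9 \left(-39\right) + 1 = -351 + 1 = -350$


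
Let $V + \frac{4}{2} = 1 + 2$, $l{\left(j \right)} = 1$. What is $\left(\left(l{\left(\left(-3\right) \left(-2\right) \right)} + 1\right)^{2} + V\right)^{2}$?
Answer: $25$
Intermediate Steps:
$V = 1$ ($V = -2 + \left(1 + 2\right) = -2 + 3 = 1$)
$\left(\left(l{\left(\left(-3\right) \left(-2\right) \right)} + 1\right)^{2} + V\right)^{2} = \left(\left(1 + 1\right)^{2} + 1\right)^{2} = \left(2^{2} + 1\right)^{2} = \left(4 + 1\right)^{2} = 5^{2} = 25$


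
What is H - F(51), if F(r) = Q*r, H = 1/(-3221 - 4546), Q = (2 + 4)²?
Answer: -14260213/7767 ≈ -1836.0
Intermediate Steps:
Q = 36 (Q = 6² = 36)
H = -1/7767 (H = 1/(-7767) = -1/7767 ≈ -0.00012875)
F(r) = 36*r
H - F(51) = -1/7767 - 36*51 = -1/7767 - 1*1836 = -1/7767 - 1836 = -14260213/7767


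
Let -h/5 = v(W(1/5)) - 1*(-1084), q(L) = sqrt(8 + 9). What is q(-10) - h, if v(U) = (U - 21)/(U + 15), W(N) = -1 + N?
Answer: 384275/71 + sqrt(17) ≈ 5416.4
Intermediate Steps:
v(U) = (-21 + U)/(15 + U)
q(L) = sqrt(17)
h = -384275/71 (h = -5*((-21 + (-1 + 1/5))/(15 + (-1 + 1/5)) - 1*(-1084)) = -5*((-21 + (-1 + 1/5))/(15 + (-1 + 1/5)) + 1084) = -5*((-21 - 4/5)/(15 - 4/5) + 1084) = -5*(-109/5/(71/5) + 1084) = -5*((5/71)*(-109/5) + 1084) = -5*(-109/71 + 1084) = -5*76855/71 = -384275/71 ≈ -5412.3)
q(-10) - h = sqrt(17) - 1*(-384275/71) = sqrt(17) + 384275/71 = 384275/71 + sqrt(17)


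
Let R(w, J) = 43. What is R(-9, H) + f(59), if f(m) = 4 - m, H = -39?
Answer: -12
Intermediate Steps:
R(-9, H) + f(59) = 43 + (4 - 1*59) = 43 + (4 - 59) = 43 - 55 = -12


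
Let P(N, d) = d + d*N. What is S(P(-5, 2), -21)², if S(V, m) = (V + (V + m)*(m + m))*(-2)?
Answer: 5856400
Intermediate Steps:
P(N, d) = d + N*d
S(V, m) = -2*V - 4*m*(V + m) (S(V, m) = (V + (V + m)*(2*m))*(-2) = (V + 2*m*(V + m))*(-2) = -2*V - 4*m*(V + m))
S(P(-5, 2), -21)² = (-4*(-21)² - 4*(1 - 5) - 4*2*(1 - 5)*(-21))² = (-4*441 - 4*(-4) - 4*2*(-4)*(-21))² = (-1764 - 2*(-8) - 4*(-8)*(-21))² = (-1764 + 16 - 672)² = (-2420)² = 5856400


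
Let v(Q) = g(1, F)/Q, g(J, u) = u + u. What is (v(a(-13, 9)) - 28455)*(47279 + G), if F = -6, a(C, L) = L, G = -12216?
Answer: -2993293247/3 ≈ -9.9776e+8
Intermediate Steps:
g(J, u) = 2*u
v(Q) = -12/Q (v(Q) = (2*(-6))/Q = -12/Q)
(v(a(-13, 9)) - 28455)*(47279 + G) = (-12/9 - 28455)*(47279 - 12216) = (-12*⅑ - 28455)*35063 = (-4/3 - 28455)*35063 = -85369/3*35063 = -2993293247/3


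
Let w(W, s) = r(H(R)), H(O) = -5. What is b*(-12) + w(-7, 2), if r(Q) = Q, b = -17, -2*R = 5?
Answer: 199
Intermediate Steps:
R = -5/2 (R = -½*5 = -5/2 ≈ -2.5000)
w(W, s) = -5
b*(-12) + w(-7, 2) = -17*(-12) - 5 = 204 - 5 = 199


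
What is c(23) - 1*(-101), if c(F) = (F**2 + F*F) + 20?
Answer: 1179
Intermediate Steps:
c(F) = 20 + 2*F**2 (c(F) = (F**2 + F**2) + 20 = 2*F**2 + 20 = 20 + 2*F**2)
c(23) - 1*(-101) = (20 + 2*23**2) - 1*(-101) = (20 + 2*529) + 101 = (20 + 1058) + 101 = 1078 + 101 = 1179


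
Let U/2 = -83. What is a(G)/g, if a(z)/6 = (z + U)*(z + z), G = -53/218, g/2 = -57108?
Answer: -1920773/452333432 ≈ -0.0042464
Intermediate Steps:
U = -166 (U = 2*(-83) = -166)
g = -114216 (g = 2*(-57108) = -114216)
G = -53/218 (G = -53*1/218 = -53/218 ≈ -0.24312)
a(z) = 12*z*(-166 + z) (a(z) = 6*((z - 166)*(z + z)) = 6*((-166 + z)*(2*z)) = 6*(2*z*(-166 + z)) = 12*z*(-166 + z))
a(G)/g = (12*(-53/218)*(-166 - 53/218))/(-114216) = (12*(-53/218)*(-36241/218))*(-1/114216) = (5762319/11881)*(-1/114216) = -1920773/452333432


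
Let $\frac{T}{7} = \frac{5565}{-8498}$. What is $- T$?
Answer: $\frac{5565}{1214} \approx 4.584$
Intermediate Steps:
$T = - \frac{5565}{1214}$ ($T = 7 \frac{5565}{-8498} = 7 \cdot 5565 \left(- \frac{1}{8498}\right) = 7 \left(- \frac{795}{1214}\right) = - \frac{5565}{1214} \approx -4.584$)
$- T = \left(-1\right) \left(- \frac{5565}{1214}\right) = \frac{5565}{1214}$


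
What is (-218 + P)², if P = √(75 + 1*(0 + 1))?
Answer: 47600 - 872*√19 ≈ 43799.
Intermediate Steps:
P = 2*√19 (P = √(75 + 1*1) = √(75 + 1) = √76 = 2*√19 ≈ 8.7178)
(-218 + P)² = (-218 + 2*√19)²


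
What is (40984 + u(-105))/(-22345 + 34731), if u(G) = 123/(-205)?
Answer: 204917/61930 ≈ 3.3088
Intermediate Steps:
u(G) = -⅗ (u(G) = 123*(-1/205) = -⅗)
(40984 + u(-105))/(-22345 + 34731) = (40984 - ⅗)/(-22345 + 34731) = (204917/5)/12386 = (204917/5)*(1/12386) = 204917/61930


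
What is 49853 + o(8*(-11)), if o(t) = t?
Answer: 49765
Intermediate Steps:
49853 + o(8*(-11)) = 49853 + 8*(-11) = 49853 - 88 = 49765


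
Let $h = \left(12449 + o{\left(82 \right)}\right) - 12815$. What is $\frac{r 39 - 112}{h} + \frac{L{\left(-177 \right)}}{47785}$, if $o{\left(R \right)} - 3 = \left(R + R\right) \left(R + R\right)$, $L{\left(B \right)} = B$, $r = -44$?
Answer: $- \frac{92047321}{1267879405} \approx -0.072599$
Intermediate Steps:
$o{\left(R \right)} = 3 + 4 R^{2}$ ($o{\left(R \right)} = 3 + \left(R + R\right) \left(R + R\right) = 3 + 2 R 2 R = 3 + 4 R^{2}$)
$h = 26533$ ($h = \left(12449 + \left(3 + 4 \cdot 82^{2}\right)\right) - 12815 = \left(12449 + \left(3 + 4 \cdot 6724\right)\right) - 12815 = \left(12449 + \left(3 + 26896\right)\right) - 12815 = \left(12449 + 26899\right) - 12815 = 39348 - 12815 = 26533$)
$\frac{r 39 - 112}{h} + \frac{L{\left(-177 \right)}}{47785} = \frac{\left(-44\right) 39 - 112}{26533} - \frac{177}{47785} = \left(-1716 - 112\right) \frac{1}{26533} - \frac{177}{47785} = \left(-1828\right) \frac{1}{26533} - \frac{177}{47785} = - \frac{1828}{26533} - \frac{177}{47785} = - \frac{92047321}{1267879405}$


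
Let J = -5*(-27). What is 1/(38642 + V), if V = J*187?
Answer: 1/63887 ≈ 1.5653e-5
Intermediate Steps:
J = 135
V = 25245 (V = 135*187 = 25245)
1/(38642 + V) = 1/(38642 + 25245) = 1/63887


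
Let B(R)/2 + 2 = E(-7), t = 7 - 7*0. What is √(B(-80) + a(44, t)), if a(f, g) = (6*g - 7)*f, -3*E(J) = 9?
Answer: 3*√170 ≈ 39.115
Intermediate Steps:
t = 7 (t = 7 + 0 = 7)
E(J) = -3 (E(J) = -⅓*9 = -3)
a(f, g) = f*(-7 + 6*g) (a(f, g) = (-7 + 6*g)*f = f*(-7 + 6*g))
B(R) = -10 (B(R) = -4 + 2*(-3) = -4 - 6 = -10)
√(B(-80) + a(44, t)) = √(-10 + 44*(-7 + 6*7)) = √(-10 + 44*(-7 + 42)) = √(-10 + 44*35) = √(-10 + 1540) = √1530 = 3*√170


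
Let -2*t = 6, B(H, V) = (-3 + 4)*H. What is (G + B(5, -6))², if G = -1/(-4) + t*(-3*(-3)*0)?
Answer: 441/16 ≈ 27.563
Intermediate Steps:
B(H, V) = H (B(H, V) = 1*H = H)
t = -3 (t = -½*6 = -3)
G = ¼ (G = -1/(-4) - 3*(-3*(-3))*0 = -1*(-¼) - 27*0 = ¼ - 3*0 = ¼ + 0 = ¼ ≈ 0.25000)
(G + B(5, -6))² = (¼ + 5)² = (21/4)² = 441/16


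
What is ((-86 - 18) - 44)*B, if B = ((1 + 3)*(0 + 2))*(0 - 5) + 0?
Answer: 5920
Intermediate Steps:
B = -40 (B = (4*2)*(-5) + 0 = 8*(-5) + 0 = -40 + 0 = -40)
((-86 - 18) - 44)*B = ((-86 - 18) - 44)*(-40) = (-104 - 44)*(-40) = -148*(-40) = 5920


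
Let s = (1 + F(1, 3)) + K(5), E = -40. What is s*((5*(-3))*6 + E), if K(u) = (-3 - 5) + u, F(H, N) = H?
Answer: 130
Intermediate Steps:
K(u) = -8 + u
s = -1 (s = (1 + 1) + (-8 + 5) = 2 - 3 = -1)
s*((5*(-3))*6 + E) = -((5*(-3))*6 - 40) = -(-15*6 - 40) = -(-90 - 40) = -1*(-130) = 130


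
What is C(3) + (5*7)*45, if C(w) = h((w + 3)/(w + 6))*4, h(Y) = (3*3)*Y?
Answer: 1599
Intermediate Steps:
h(Y) = 9*Y
C(w) = 36*(3 + w)/(6 + w) (C(w) = (9*((w + 3)/(w + 6)))*4 = (9*((3 + w)/(6 + w)))*4 = (9*(3 + w)/(6 + w))*4 = 36*(3 + w)/(6 + w))
C(3) + (5*7)*45 = 36*(3 + 3)/(6 + 3) + (5*7)*45 = 36*6/9 + 35*45 = 36*(⅑)*6 + 1575 = 24 + 1575 = 1599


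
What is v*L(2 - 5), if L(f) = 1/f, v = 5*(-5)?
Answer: 25/3 ≈ 8.3333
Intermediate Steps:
v = -25
v*L(2 - 5) = -25/(2 - 5) = -25/(-3) = -25*(-1/3) = 25/3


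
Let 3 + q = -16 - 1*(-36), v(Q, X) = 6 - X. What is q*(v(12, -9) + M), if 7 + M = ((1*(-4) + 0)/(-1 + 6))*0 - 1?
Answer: 119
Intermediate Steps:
M = -8 (M = -7 + (((1*(-4) + 0)/(-1 + 6))*0 - 1) = -7 + (((-4 + 0)/5)*0 - 1) = -7 + (-4*⅕*0 - 1) = -7 + (-⅘*0 - 1) = -7 + (0 - 1) = -7 - 1 = -8)
q = 17 (q = -3 + (-16 - 1*(-36)) = -3 + (-16 + 36) = -3 + 20 = 17)
q*(v(12, -9) + M) = 17*((6 - 1*(-9)) - 8) = 17*((6 + 9) - 8) = 17*(15 - 8) = 17*7 = 119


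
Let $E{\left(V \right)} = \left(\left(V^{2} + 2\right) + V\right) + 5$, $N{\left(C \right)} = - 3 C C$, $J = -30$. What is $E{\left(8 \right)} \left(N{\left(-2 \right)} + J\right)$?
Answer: $-3318$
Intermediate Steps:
$N{\left(C \right)} = - 3 C^{2}$
$E{\left(V \right)} = 7 + V + V^{2}$ ($E{\left(V \right)} = \left(\left(2 + V^{2}\right) + V\right) + 5 = \left(2 + V + V^{2}\right) + 5 = 7 + V + V^{2}$)
$E{\left(8 \right)} \left(N{\left(-2 \right)} + J\right) = \left(7 + 8 + 8^{2}\right) \left(- 3 \left(-2\right)^{2} - 30\right) = \left(7 + 8 + 64\right) \left(\left(-3\right) 4 - 30\right) = 79 \left(-12 - 30\right) = 79 \left(-42\right) = -3318$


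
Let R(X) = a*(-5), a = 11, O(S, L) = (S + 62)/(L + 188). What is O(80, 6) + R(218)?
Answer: -5264/97 ≈ -54.268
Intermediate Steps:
O(S, L) = (62 + S)/(188 + L)
R(X) = -55 (R(X) = 11*(-5) = -55)
O(80, 6) + R(218) = (62 + 80)/(188 + 6) - 55 = 142/194 - 55 = (1/194)*142 - 55 = 71/97 - 55 = -5264/97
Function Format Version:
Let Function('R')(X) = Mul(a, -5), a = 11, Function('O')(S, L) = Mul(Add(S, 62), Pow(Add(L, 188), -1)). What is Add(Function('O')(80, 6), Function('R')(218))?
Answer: Rational(-5264, 97) ≈ -54.268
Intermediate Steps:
Function('O')(S, L) = Mul(Pow(Add(188, L), -1), Add(62, S)) (Function('O')(S, L) = Mul(Add(62, S), Pow(Add(188, L), -1)) = Mul(Pow(Add(188, L), -1), Add(62, S)))
Function('R')(X) = -55 (Function('R')(X) = Mul(11, -5) = -55)
Add(Function('O')(80, 6), Function('R')(218)) = Add(Mul(Pow(Add(188, 6), -1), Add(62, 80)), -55) = Add(Mul(Pow(194, -1), 142), -55) = Add(Mul(Rational(1, 194), 142), -55) = Add(Rational(71, 97), -55) = Rational(-5264, 97)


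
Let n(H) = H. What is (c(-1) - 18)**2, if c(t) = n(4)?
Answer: 196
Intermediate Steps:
c(t) = 4
(c(-1) - 18)**2 = (4 - 18)**2 = (-14)**2 = 196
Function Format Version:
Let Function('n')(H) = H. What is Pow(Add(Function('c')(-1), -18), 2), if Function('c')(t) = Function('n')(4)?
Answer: 196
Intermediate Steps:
Function('c')(t) = 4
Pow(Add(Function('c')(-1), -18), 2) = Pow(Add(4, -18), 2) = Pow(-14, 2) = 196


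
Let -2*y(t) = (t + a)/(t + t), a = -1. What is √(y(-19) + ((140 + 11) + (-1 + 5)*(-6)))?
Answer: 2*√11438/19 ≈ 11.258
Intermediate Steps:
y(t) = -(-1 + t)/(4*t) (y(t) = -(t - 1)/(2*(t + t)) = -(-1 + t)/(2*(2*t)) = -(-1 + t)*1/(2*t)/2 = -(-1 + t)/(4*t))
√(y(-19) + ((140 + 11) + (-1 + 5)*(-6))) = √((¼)*(1 - 1*(-19))/(-19) + ((140 + 11) + (-1 + 5)*(-6))) = √((¼)*(-1/19)*(1 + 19) + (151 + 4*(-6))) = √((¼)*(-1/19)*20 + (151 - 24)) = √(-5/19 + 127) = √(2408/19) = 2*√11438/19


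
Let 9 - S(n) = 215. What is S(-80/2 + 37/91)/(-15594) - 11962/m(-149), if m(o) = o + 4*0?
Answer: 93283061/1161753 ≈ 80.295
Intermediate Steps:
m(o) = o (m(o) = o + 0 = o)
S(n) = -206 (S(n) = 9 - 1*215 = 9 - 215 = -206)
S(-80/2 + 37/91)/(-15594) - 11962/m(-149) = -206/(-15594) - 11962/(-149) = -206*(-1/15594) - 11962*(-1/149) = 103/7797 + 11962/149 = 93283061/1161753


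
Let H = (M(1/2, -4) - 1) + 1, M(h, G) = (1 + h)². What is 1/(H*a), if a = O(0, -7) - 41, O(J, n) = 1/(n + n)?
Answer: -56/5175 ≈ -0.010821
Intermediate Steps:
O(J, n) = 1/(2*n)
H = 9/4 (H = ((1 + 1/2)² - 1) + 1 = ((1 + ½)² - 1) + 1 = ((3/2)² - 1) + 1 = (9/4 - 1) + 1 = 5/4 + 1 = 9/4 ≈ 2.2500)
a = -575/14 (a = (½)/(-7) - 41 = (½)*(-⅐) - 41 = -1/14 - 41 = -575/14 ≈ -41.071)
1/(H*a) = 1/((9/4)*(-575/14)) = 1/(-5175/56) = -56/5175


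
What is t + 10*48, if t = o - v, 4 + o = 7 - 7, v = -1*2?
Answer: 478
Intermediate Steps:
v = -2
o = -4 (o = -4 + (7 - 7) = -4 + 0 = -4)
t = -2 (t = -4 - 1*(-2) = -4 + 2 = -2)
t + 10*48 = -2 + 10*48 = -2 + 480 = 478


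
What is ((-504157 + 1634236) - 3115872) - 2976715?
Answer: -4962508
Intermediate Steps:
((-504157 + 1634236) - 3115872) - 2976715 = (1130079 - 3115872) - 2976715 = -1985793 - 2976715 = -4962508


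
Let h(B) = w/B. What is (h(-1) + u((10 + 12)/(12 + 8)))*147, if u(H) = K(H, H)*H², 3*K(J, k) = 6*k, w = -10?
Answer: 930657/500 ≈ 1861.3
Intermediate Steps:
K(J, k) = 2*k (K(J, k) = (6*k)/3 = 2*k)
h(B) = -10/B
u(H) = 2*H³ (u(H) = (2*H)*H² = 2*H³)
(h(-1) + u((10 + 12)/(12 + 8)))*147 = (-10/(-1) + 2*((10 + 12)/(12 + 8))³)*147 = (-10*(-1) + 2*(22/20)³)*147 = (10 + 2*(22*(1/20))³)*147 = (10 + 2*(11/10)³)*147 = (10 + 2*(1331/1000))*147 = (10 + 1331/500)*147 = (6331/500)*147 = 930657/500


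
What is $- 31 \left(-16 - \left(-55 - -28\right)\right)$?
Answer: $-341$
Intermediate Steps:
$- 31 \left(-16 - \left(-55 - -28\right)\right) = - 31 \left(-16 - \left(-55 + 28\right)\right) = - 31 \left(-16 - -27\right) = - 31 \left(-16 + 27\right) = \left(-31\right) 11 = -341$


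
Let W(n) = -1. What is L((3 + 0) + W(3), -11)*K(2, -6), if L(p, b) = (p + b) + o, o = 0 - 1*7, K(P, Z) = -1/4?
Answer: 4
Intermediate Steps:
K(P, Z) = -1/4 (K(P, Z) = -1*1/4 = -1/4)
o = -7 (o = 0 - 7 = -7)
L(p, b) = -7 + b + p (L(p, b) = (p + b) - 7 = (b + p) - 7 = -7 + b + p)
L((3 + 0) + W(3), -11)*K(2, -6) = (-7 - 11 + ((3 + 0) - 1))*(-1/4) = (-7 - 11 + (3 - 1))*(-1/4) = (-7 - 11 + 2)*(-1/4) = -16*(-1/4) = 4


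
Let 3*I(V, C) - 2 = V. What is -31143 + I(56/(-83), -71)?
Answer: -7754497/249 ≈ -31143.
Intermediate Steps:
I(V, C) = ⅔ + V/3
-31143 + I(56/(-83), -71) = -31143 + (⅔ + (56/(-83))/3) = -31143 + (⅔ + (56*(-1/83))/3) = -31143 + (⅔ + (⅓)*(-56/83)) = -31143 + (⅔ - 56/249) = -31143 + 110/249 = -7754497/249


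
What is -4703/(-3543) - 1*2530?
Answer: -8959087/3543 ≈ -2528.7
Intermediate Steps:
-4703/(-3543) - 1*2530 = -4703*(-1/3543) - 2530 = 4703/3543 - 2530 = -8959087/3543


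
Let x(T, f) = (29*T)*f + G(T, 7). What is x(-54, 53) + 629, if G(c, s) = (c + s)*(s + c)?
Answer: -80160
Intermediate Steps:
G(c, s) = (c + s)² (G(c, s) = (c + s)*(c + s) = (c + s)²)
x(T, f) = (7 + T)² + 29*T*f (x(T, f) = (29*T)*f + (T + 7)² = 29*T*f + (7 + T)² = (7 + T)² + 29*T*f)
x(-54, 53) + 629 = ((7 - 54)² + 29*(-54)*53) + 629 = ((-47)² - 82998) + 629 = (2209 - 82998) + 629 = -80789 + 629 = -80160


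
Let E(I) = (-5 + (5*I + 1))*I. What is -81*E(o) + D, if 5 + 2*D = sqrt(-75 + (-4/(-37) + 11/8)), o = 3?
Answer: -5351/2 + I*sqrt(1610314)/296 ≈ -2675.5 + 4.2871*I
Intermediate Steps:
E(I) = I*(-4 + 5*I) (E(I) = (-5 + (1 + 5*I))*I = (-4 + 5*I)*I = I*(-4 + 5*I))
D = -5/2 + I*sqrt(1610314)/296 (D = -5/2 + sqrt(-75 + (-4/(-37) + 11/8))/2 = -5/2 + sqrt(-75 + (-4*(-1/37) + 11*(1/8)))/2 = -5/2 + sqrt(-75 + (4/37 + 11/8))/2 = -5/2 + sqrt(-75 + 439/296)/2 = -5/2 + sqrt(-21761/296)/2 = -5/2 + (I*sqrt(1610314)/148)/2 = -5/2 + I*sqrt(1610314)/296 ≈ -2.5 + 4.2871*I)
-81*E(o) + D = -243*(-4 + 5*3) + (-5/2 + I*sqrt(1610314)/296) = -243*(-4 + 15) + (-5/2 + I*sqrt(1610314)/296) = -243*11 + (-5/2 + I*sqrt(1610314)/296) = -81*33 + (-5/2 + I*sqrt(1610314)/296) = -2673 + (-5/2 + I*sqrt(1610314)/296) = -5351/2 + I*sqrt(1610314)/296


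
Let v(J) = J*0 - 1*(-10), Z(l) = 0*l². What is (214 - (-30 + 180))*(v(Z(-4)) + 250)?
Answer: 16640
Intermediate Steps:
Z(l) = 0
v(J) = 10 (v(J) = 0 + 10 = 10)
(214 - (-30 + 180))*(v(Z(-4)) + 250) = (214 - (-30 + 180))*(10 + 250) = (214 - 1*150)*260 = (214 - 150)*260 = 64*260 = 16640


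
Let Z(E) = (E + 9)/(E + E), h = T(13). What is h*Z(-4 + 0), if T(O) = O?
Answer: -65/8 ≈ -8.1250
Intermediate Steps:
h = 13
Z(E) = (9 + E)/(2*E) (Z(E) = (9 + E)/((2*E)) = (9 + E)*(1/(2*E)) = (9 + E)/(2*E))
h*Z(-4 + 0) = 13*((9 + (-4 + 0))/(2*(-4 + 0))) = 13*((1/2)*(9 - 4)/(-4)) = 13*((1/2)*(-1/4)*5) = 13*(-5/8) = -65/8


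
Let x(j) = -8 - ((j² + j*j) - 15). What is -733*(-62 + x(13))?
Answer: 288069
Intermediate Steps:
x(j) = 7 - 2*j² (x(j) = -8 - ((j² + j²) - 15) = -8 - (2*j² - 15) = -8 - (-15 + 2*j²) = -8 + (15 - 2*j²) = 7 - 2*j²)
-733*(-62 + x(13)) = -733*(-62 + (7 - 2*13²)) = -733*(-62 + (7 - 2*169)) = -733*(-62 + (7 - 338)) = -733*(-62 - 331) = -733*(-393) = 288069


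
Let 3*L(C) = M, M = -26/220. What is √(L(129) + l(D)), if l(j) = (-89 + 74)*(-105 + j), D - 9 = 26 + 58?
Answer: √19597710/330 ≈ 13.415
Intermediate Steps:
D = 93 (D = 9 + (26 + 58) = 9 + 84 = 93)
l(j) = 1575 - 15*j (l(j) = -15*(-105 + j) = 1575 - 15*j)
M = -13/110 (M = -26*1/220 = -13/110 ≈ -0.11818)
L(C) = -13/330 (L(C) = (⅓)*(-13/110) = -13/330)
√(L(129) + l(D)) = √(-13/330 + (1575 - 15*93)) = √(-13/330 + (1575 - 1395)) = √(-13/330 + 180) = √(59387/330) = √19597710/330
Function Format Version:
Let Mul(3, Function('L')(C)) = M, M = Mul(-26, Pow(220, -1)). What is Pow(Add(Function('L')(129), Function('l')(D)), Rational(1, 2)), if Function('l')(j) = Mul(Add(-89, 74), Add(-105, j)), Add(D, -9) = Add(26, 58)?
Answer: Mul(Rational(1, 330), Pow(19597710, Rational(1, 2))) ≈ 13.415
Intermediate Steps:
D = 93 (D = Add(9, Add(26, 58)) = Add(9, 84) = 93)
Function('l')(j) = Add(1575, Mul(-15, j)) (Function('l')(j) = Mul(-15, Add(-105, j)) = Add(1575, Mul(-15, j)))
M = Rational(-13, 110) (M = Mul(-26, Rational(1, 220)) = Rational(-13, 110) ≈ -0.11818)
Function('L')(C) = Rational(-13, 330) (Function('L')(C) = Mul(Rational(1, 3), Rational(-13, 110)) = Rational(-13, 330))
Pow(Add(Function('L')(129), Function('l')(D)), Rational(1, 2)) = Pow(Add(Rational(-13, 330), Add(1575, Mul(-15, 93))), Rational(1, 2)) = Pow(Add(Rational(-13, 330), Add(1575, -1395)), Rational(1, 2)) = Pow(Add(Rational(-13, 330), 180), Rational(1, 2)) = Pow(Rational(59387, 330), Rational(1, 2)) = Mul(Rational(1, 330), Pow(19597710, Rational(1, 2)))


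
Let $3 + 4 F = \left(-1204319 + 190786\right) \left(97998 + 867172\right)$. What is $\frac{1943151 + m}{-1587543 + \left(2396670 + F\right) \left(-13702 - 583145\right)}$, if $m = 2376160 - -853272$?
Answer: $\frac{20690332}{583848901201634079} \approx 3.5438 \cdot 10^{-11}$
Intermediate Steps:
$F = - \frac{978231645613}{4}$ ($F = - \frac{3}{4} + \frac{\left(-1204319 + 190786\right) \left(97998 + 867172\right)}{4} = - \frac{3}{4} + \frac{\left(-1013533\right) 965170}{4} = - \frac{3}{4} + \frac{1}{4} \left(-978231645610\right) = - \frac{3}{4} - \frac{489115822805}{2} = - \frac{978231645613}{4} \approx -2.4456 \cdot 10^{11}$)
$m = 3229432$ ($m = 2376160 + 853272 = 3229432$)
$\frac{1943151 + m}{-1587543 + \left(2396670 + F\right) \left(-13702 - 583145\right)} = \frac{1943151 + 3229432}{-1587543 + \left(2396670 - \frac{978231645613}{4}\right) \left(-13702 - 583145\right)} = \frac{5172583}{-1587543 - - \frac{583848901207984251}{4}} = \frac{5172583}{-1587543 + \frac{583848901207984251}{4}} = \frac{5172583}{\frac{583848901201634079}{4}} = 5172583 \cdot \frac{4}{583848901201634079} = \frac{20690332}{583848901201634079}$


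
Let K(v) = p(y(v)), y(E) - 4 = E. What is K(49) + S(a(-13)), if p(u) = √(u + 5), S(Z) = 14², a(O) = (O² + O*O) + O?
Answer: 196 + √58 ≈ 203.62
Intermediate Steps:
a(O) = O + 2*O² (a(O) = (O² + O²) + O = 2*O² + O = O + 2*O²)
S(Z) = 196
y(E) = 4 + E
p(u) = √(5 + u)
K(v) = √(9 + v) (K(v) = √(5 + (4 + v)) = √(9 + v))
K(49) + S(a(-13)) = √(9 + 49) + 196 = √58 + 196 = 196 + √58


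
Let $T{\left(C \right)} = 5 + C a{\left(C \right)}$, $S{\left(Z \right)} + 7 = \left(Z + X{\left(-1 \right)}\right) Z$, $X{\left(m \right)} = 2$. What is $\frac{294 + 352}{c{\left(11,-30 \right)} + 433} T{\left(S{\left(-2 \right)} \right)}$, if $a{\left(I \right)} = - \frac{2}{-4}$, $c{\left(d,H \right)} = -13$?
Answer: $\frac{323}{140} \approx 2.3071$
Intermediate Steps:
$a{\left(I \right)} = \frac{1}{2}$ ($a{\left(I \right)} = \left(-2\right) \left(- \frac{1}{4}\right) = \frac{1}{2}$)
$S{\left(Z \right)} = -7 + Z \left(2 + Z\right)$ ($S{\left(Z \right)} = -7 + \left(Z + 2\right) Z = -7 + \left(2 + Z\right) Z = -7 + Z \left(2 + Z\right)$)
$T{\left(C \right)} = 5 + \frac{C}{2}$ ($T{\left(C \right)} = 5 + C \frac{1}{2} = 5 + \frac{C}{2}$)
$\frac{294 + 352}{c{\left(11,-30 \right)} + 433} T{\left(S{\left(-2 \right)} \right)} = \frac{294 + 352}{-13 + 433} \left(5 + \frac{-7 + \left(-2\right)^{2} + 2 \left(-2\right)}{2}\right) = \frac{646}{420} \left(5 + \frac{-7 + 4 - 4}{2}\right) = 646 \cdot \frac{1}{420} \left(5 + \frac{1}{2} \left(-7\right)\right) = \frac{323 \left(5 - \frac{7}{2}\right)}{210} = \frac{323}{210} \cdot \frac{3}{2} = \frac{323}{140}$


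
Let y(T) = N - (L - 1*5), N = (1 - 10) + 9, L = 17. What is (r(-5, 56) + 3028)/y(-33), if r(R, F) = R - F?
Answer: -989/4 ≈ -247.25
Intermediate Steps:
N = 0 (N = -9 + 9 = 0)
y(T) = -12 (y(T) = 0 - (17 - 1*5) = 0 - (17 - 5) = 0 - 1*12 = 0 - 12 = -12)
(r(-5, 56) + 3028)/y(-33) = ((-5 - 1*56) + 3028)/(-12) = ((-5 - 56) + 3028)*(-1/12) = (-61 + 3028)*(-1/12) = 2967*(-1/12) = -989/4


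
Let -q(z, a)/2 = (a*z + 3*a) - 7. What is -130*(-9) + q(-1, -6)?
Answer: 1208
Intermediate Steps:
q(z, a) = 14 - 6*a - 2*a*z (q(z, a) = -2*((a*z + 3*a) - 7) = -2*((3*a + a*z) - 7) = -2*(-7 + 3*a + a*z) = 14 - 6*a - 2*a*z)
-130*(-9) + q(-1, -6) = -130*(-9) + (14 - 6*(-6) - 2*(-6)*(-1)) = 1170 + (14 + 36 - 12) = 1170 + 38 = 1208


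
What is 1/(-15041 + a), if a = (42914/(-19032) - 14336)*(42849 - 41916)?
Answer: -3172/42481431115 ≈ -7.4668e-8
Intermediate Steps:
a = -42433721063/3172 (a = (42914*(-1/19032) - 14336)*933 = (-21457/9516 - 14336)*933 = -136442833/9516*933 = -42433721063/3172 ≈ -1.3378e+7)
1/(-15041 + a) = 1/(-15041 - 42433721063/3172) = 1/(-42481431115/3172) = -3172/42481431115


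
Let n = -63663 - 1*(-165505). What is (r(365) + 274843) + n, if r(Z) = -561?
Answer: 376124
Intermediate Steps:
n = 101842 (n = -63663 + 165505 = 101842)
(r(365) + 274843) + n = (-561 + 274843) + 101842 = 274282 + 101842 = 376124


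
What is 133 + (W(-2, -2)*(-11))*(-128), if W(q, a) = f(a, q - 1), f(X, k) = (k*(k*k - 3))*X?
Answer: 50821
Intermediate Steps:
f(X, k) = X*k*(-3 + k**2) (f(X, k) = (k*(k**2 - 3))*X = (k*(-3 + k**2))*X = X*k*(-3 + k**2))
W(q, a) = a*(-1 + q)*(-3 + (-1 + q)**2) (W(q, a) = a*(q - 1)*(-3 + (q - 1)**2) = a*(-1 + q)*(-3 + (-1 + q)**2))
133 + (W(-2, -2)*(-11))*(-128) = 133 + (-2*(-1 - 2)*(-3 + (-1 - 2)**2)*(-11))*(-128) = 133 + (-2*(-3)*(-3 + (-3)**2)*(-11))*(-128) = 133 + (-2*(-3)*(-3 + 9)*(-11))*(-128) = 133 + (-2*(-3)*6*(-11))*(-128) = 133 + (36*(-11))*(-128) = 133 - 396*(-128) = 133 + 50688 = 50821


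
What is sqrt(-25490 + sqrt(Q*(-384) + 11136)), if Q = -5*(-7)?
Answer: sqrt(-25490 + 48*I) ≈ 0.15 + 159.66*I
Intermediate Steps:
Q = 35
sqrt(-25490 + sqrt(Q*(-384) + 11136)) = sqrt(-25490 + sqrt(35*(-384) + 11136)) = sqrt(-25490 + sqrt(-13440 + 11136)) = sqrt(-25490 + sqrt(-2304)) = sqrt(-25490 + 48*I)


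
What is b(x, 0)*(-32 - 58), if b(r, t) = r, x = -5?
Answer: 450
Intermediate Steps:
b(x, 0)*(-32 - 58) = -5*(-32 - 58) = -5*(-90) = 450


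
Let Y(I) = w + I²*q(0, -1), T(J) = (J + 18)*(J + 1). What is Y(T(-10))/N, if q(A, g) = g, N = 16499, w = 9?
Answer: -5175/16499 ≈ -0.31366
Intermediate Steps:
T(J) = (1 + J)*(18 + J) (T(J) = (18 + J)*(1 + J) = (1 + J)*(18 + J))
Y(I) = 9 - I² (Y(I) = 9 + I²*(-1) = 9 - I²)
Y(T(-10))/N = (9 - (18 + (-10)² + 19*(-10))²)/16499 = (9 - (18 + 100 - 190)²)*(1/16499) = (9 - 1*(-72)²)*(1/16499) = (9 - 1*5184)*(1/16499) = (9 - 5184)*(1/16499) = -5175*1/16499 = -5175/16499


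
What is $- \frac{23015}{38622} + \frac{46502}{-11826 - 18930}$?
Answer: $- \frac{104327066}{49494093} \approx -2.1079$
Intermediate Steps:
$- \frac{23015}{38622} + \frac{46502}{-11826 - 18930} = \left(-23015\right) \frac{1}{38622} + \frac{46502}{-30756} = - \frac{23015}{38622} + 46502 \left(- \frac{1}{30756}\right) = - \frac{23015}{38622} - \frac{23251}{15378} = - \frac{104327066}{49494093}$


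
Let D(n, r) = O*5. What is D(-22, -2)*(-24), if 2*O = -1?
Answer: 60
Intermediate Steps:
O = -½ (O = (½)*(-1) = -½ ≈ -0.50000)
D(n, r) = -5/2 (D(n, r) = -½*5 = -5/2)
D(-22, -2)*(-24) = -5/2*(-24) = 60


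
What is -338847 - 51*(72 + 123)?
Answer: -348792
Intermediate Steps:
-338847 - 51*(72 + 123) = -338847 - 51*195 = -338847 - 1*9945 = -338847 - 9945 = -348792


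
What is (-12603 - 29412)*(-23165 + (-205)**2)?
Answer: -792402900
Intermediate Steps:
(-12603 - 29412)*(-23165 + (-205)**2) = -42015*(-23165 + 42025) = -42015*18860 = -792402900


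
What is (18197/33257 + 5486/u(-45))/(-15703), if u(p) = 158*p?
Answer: 26533616/1856544255405 ≈ 1.4292e-5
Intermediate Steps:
(18197/33257 + 5486/u(-45))/(-15703) = (18197/33257 + 5486/((158*(-45))))/(-15703) = (18197*(1/33257) + 5486/(-7110))*(-1/15703) = (18197/33257 + 5486*(-1/7110))*(-1/15703) = (18197/33257 - 2743/3555)*(-1/15703) = -26533616/118228635*(-1/15703) = 26533616/1856544255405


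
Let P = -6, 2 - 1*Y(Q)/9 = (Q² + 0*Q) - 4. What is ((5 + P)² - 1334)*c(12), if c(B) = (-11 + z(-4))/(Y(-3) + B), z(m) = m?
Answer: -1333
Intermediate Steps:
Y(Q) = 54 - 9*Q² (Y(Q) = 18 - 9*((Q² + 0*Q) - 4) = 18 - 9*((Q² + 0) - 4) = 18 - 9*(Q² - 4) = 18 - 9*(-4 + Q²) = 18 + (36 - 9*Q²) = 54 - 9*Q²)
c(B) = -15/(-27 + B) (c(B) = (-11 - 4)/((54 - 9*(-3)²) + B) = -15/((54 - 9*9) + B) = -15/((54 - 81) + B) = -15/(-27 + B))
((5 + P)² - 1334)*c(12) = ((5 - 6)² - 1334)*(-15/(-27 + 12)) = ((-1)² - 1334)*(-15/(-15)) = (1 - 1334)*(-15*(-1/15)) = -1333*1 = -1333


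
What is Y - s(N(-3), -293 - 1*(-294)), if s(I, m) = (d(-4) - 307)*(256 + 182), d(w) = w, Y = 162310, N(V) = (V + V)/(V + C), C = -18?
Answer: 298528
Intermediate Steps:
N(V) = 2*V/(-18 + V) (N(V) = (V + V)/(V - 18) = (2*V)/(-18 + V) = 2*V/(-18 + V))
s(I, m) = -136218 (s(I, m) = (-4 - 307)*(256 + 182) = -311*438 = -136218)
Y - s(N(-3), -293 - 1*(-294)) = 162310 - 1*(-136218) = 162310 + 136218 = 298528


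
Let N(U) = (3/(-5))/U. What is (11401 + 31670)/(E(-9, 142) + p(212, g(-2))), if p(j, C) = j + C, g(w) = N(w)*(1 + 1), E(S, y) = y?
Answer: 71785/591 ≈ 121.46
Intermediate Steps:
N(U) = -3/(5*U) (N(U) = (3*(-⅕))/U = -3/(5*U))
g(w) = -6/(5*w) (g(w) = (-3/(5*w))*(1 + 1) = -3/(5*w)*2 = -6/(5*w))
p(j, C) = C + j
(11401 + 31670)/(E(-9, 142) + p(212, g(-2))) = (11401 + 31670)/(142 + (-6/5/(-2) + 212)) = 43071/(142 + (-6/5*(-½) + 212)) = 43071/(142 + (⅗ + 212)) = 43071/(142 + 1063/5) = 43071/(1773/5) = 43071*(5/1773) = 71785/591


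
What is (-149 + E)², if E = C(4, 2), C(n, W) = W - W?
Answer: 22201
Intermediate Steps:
C(n, W) = 0
E = 0
(-149 + E)² = (-149 + 0)² = (-149)² = 22201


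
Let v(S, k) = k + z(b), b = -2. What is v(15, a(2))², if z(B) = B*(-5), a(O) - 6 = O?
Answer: 324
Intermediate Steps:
a(O) = 6 + O
z(B) = -5*B
v(S, k) = 10 + k (v(S, k) = k - 5*(-2) = k + 10 = 10 + k)
v(15, a(2))² = (10 + (6 + 2))² = (10 + 8)² = 18² = 324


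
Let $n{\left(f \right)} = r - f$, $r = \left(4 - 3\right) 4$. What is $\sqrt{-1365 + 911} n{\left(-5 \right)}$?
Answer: $9 i \sqrt{454} \approx 191.77 i$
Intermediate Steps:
$r = 4$ ($r = 1 \cdot 4 = 4$)
$n{\left(f \right)} = 4 - f$
$\sqrt{-1365 + 911} n{\left(-5 \right)} = \sqrt{-1365 + 911} \left(4 - -5\right) = \sqrt{-454} \left(4 + 5\right) = i \sqrt{454} \cdot 9 = 9 i \sqrt{454}$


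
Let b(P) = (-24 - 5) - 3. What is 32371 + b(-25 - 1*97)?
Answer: 32339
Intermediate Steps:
b(P) = -32 (b(P) = -29 - 3 = -32)
32371 + b(-25 - 1*97) = 32371 - 32 = 32339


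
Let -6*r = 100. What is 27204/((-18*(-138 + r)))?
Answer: 2267/232 ≈ 9.7715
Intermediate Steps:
r = -50/3 (r = -⅙*100 = -50/3 ≈ -16.667)
27204/((-18*(-138 + r))) = 27204/((-18*(-138 - 50/3))) = 27204/((-18*(-464/3))) = 27204/2784 = 27204*(1/2784) = 2267/232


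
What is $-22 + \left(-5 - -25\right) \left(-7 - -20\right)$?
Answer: $238$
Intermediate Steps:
$-22 + \left(-5 - -25\right) \left(-7 - -20\right) = -22 + \left(-5 + 25\right) \left(-7 + 20\right) = -22 + 20 \cdot 13 = -22 + 260 = 238$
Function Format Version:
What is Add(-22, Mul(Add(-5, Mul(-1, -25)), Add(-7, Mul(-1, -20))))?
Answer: 238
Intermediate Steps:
Add(-22, Mul(Add(-5, Mul(-1, -25)), Add(-7, Mul(-1, -20)))) = Add(-22, Mul(Add(-5, 25), Add(-7, 20))) = Add(-22, Mul(20, 13)) = Add(-22, 260) = 238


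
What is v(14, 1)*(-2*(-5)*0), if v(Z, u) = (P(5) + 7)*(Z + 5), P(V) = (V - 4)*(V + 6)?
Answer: 0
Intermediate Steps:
P(V) = (-4 + V)*(6 + V)
v(Z, u) = 90 + 18*Z (v(Z, u) = ((-24 + 5**2 + 2*5) + 7)*(Z + 5) = ((-24 + 25 + 10) + 7)*(5 + Z) = (11 + 7)*(5 + Z) = 18*(5 + Z) = 90 + 18*Z)
v(14, 1)*(-2*(-5)*0) = (90 + 18*14)*(-2*(-5)*0) = (90 + 252)*(10*0) = 342*0 = 0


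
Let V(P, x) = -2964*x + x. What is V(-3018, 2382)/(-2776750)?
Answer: 3528933/1388375 ≈ 2.5418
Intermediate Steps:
V(P, x) = -2963*x
V(-3018, 2382)/(-2776750) = -2963*2382/(-2776750) = -7057866*(-1/2776750) = 3528933/1388375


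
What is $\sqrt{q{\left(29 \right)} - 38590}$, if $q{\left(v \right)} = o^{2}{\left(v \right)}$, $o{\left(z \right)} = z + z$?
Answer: $3 i \sqrt{3914} \approx 187.69 i$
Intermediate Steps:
$o{\left(z \right)} = 2 z$
$q{\left(v \right)} = 4 v^{2}$ ($q{\left(v \right)} = \left(2 v\right)^{2} = 4 v^{2}$)
$\sqrt{q{\left(29 \right)} - 38590} = \sqrt{4 \cdot 29^{2} - 38590} = \sqrt{4 \cdot 841 - 38590} = \sqrt{3364 - 38590} = \sqrt{-35226} = 3 i \sqrt{3914}$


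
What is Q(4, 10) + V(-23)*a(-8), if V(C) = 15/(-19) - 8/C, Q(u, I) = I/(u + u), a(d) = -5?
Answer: 6045/1748 ≈ 3.4582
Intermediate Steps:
Q(u, I) = I/(2*u) (Q(u, I) = I/((2*u)) = (1/(2*u))*I = I/(2*u))
V(C) = -15/19 - 8/C (V(C) = 15*(-1/19) - 8/C = -15/19 - 8/C)
Q(4, 10) + V(-23)*a(-8) = (½)*10/4 + (-15/19 - 8/(-23))*(-5) = (½)*10*(¼) + (-15/19 - 8*(-1/23))*(-5) = 5/4 + (-15/19 + 8/23)*(-5) = 5/4 - 193/437*(-5) = 5/4 + 965/437 = 6045/1748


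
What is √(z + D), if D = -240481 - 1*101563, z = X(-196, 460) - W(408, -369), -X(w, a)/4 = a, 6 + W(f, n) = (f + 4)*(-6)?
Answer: 3*I*√37934 ≈ 584.3*I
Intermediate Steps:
W(f, n) = -30 - 6*f (W(f, n) = -6 + (f + 4)*(-6) = -6 + (4 + f)*(-6) = -6 + (-24 - 6*f) = -30 - 6*f)
X(w, a) = -4*a
z = 638 (z = -4*460 - (-30 - 6*408) = -1840 - (-30 - 2448) = -1840 - 1*(-2478) = -1840 + 2478 = 638)
D = -342044 (D = -240481 - 101563 = -342044)
√(z + D) = √(638 - 342044) = √(-341406) = 3*I*√37934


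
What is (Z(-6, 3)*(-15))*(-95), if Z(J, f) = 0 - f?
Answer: -4275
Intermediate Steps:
Z(J, f) = -f
(Z(-6, 3)*(-15))*(-95) = (-1*3*(-15))*(-95) = -3*(-15)*(-95) = 45*(-95) = -4275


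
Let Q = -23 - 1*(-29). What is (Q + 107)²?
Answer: 12769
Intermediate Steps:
Q = 6 (Q = -23 + 29 = 6)
(Q + 107)² = (6 + 107)² = 113² = 12769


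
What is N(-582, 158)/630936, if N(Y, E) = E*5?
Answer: 395/315468 ≈ 0.0012521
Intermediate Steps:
N(Y, E) = 5*E
N(-582, 158)/630936 = (5*158)/630936 = 790*(1/630936) = 395/315468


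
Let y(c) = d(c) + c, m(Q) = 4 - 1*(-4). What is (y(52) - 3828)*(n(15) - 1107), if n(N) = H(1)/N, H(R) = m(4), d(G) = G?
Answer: 61807228/15 ≈ 4.1205e+6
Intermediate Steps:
m(Q) = 8 (m(Q) = 4 + 4 = 8)
H(R) = 8
n(N) = 8/N
y(c) = 2*c (y(c) = c + c = 2*c)
(y(52) - 3828)*(n(15) - 1107) = (2*52 - 3828)*(8/15 - 1107) = (104 - 3828)*(8*(1/15) - 1107) = -3724*(8/15 - 1107) = -3724*(-16597/15) = 61807228/15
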